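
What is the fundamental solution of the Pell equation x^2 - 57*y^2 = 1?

First expand sqrt(57) as a continued fraction. With x_i = (sqrt(57) + m_i)/d_i and (m_0, d_0) = (0, 1): a_0 = floor(sqrt(57)) = 7, since 7^2 = 49 <= 57 < 64 = 8^2.
Iterate m_{i+1} = d_i*a_i - m_i, d_{i+1} = (57 - m_{i+1}^2)/d_i, a_{i+1} = floor((a_0 + m_{i+1})/d_{i+1}):
  m_1 = 1*7 - 0 = 7, d_1 = (57 - 7^2)/1 = 8/1 = 8, a_1 = floor((7 + 7)/8) = 1.
  m_2 = 8*1 - 7 = 1, d_2 = (57 - 1^2)/8 = 56/8 = 7, a_2 = floor((7 + 1)/7) = 1.
  m_3 = 7*1 - 1 = 6, d_3 = (57 - 6^2)/7 = 21/7 = 3, a_3 = floor((7 + 6)/3) = 4.
  m_4 = 3*4 - 6 = 6, d_4 = (57 - 6^2)/3 = 21/3 = 7, a_4 = floor((7 + 6)/7) = 1.
  m_5 = 7*1 - 6 = 1, d_5 = (57 - 1^2)/7 = 56/7 = 8, a_5 = floor((7 + 1)/8) = 1.
  m_6 = 8*1 - 1 = 7, d_6 = (57 - 7^2)/8 = 8/8 = 1, a_6 = floor((7 + 7)/1) = 14.
  m_7 = 1*14 - 7 = 7, d_7 = (57 - 7^2)/1 = 8/1 = 8: (m_7, d_7) = (m_1, d_1) = (7, 8), so from here the quotients repeat a_1, ..., a_6; the period length is 6.
So sqrt(57) = [7; (1, 1, 4, 1, 1, 14)] with period length k = 6.
k is even, so the fundamental solution of x^2 - 57y^2 = 1 is (p_{k-1}, q_{k-1}) = (p_5, q_5); compute convergents through index 5.
Convergents (p_i = a_i*p_{i-1} + p_{i-2}, q_i = a_i*q_{i-1} + q_{i-2} with p_{-2}=0, p_{-1}=1, q_{-2}=1, q_{-1}=0):
  i=0: a_0=7, p_0 = 7*1 + 0 = 7, q_0 = 7*0 + 1 = 1.
  i=1: a_1=1, p_1 = 1*7 + 1 = 8, q_1 = 1*1 + 0 = 1.
  i=2: a_2=1, p_2 = 1*8 + 7 = 15, q_2 = 1*1 + 1 = 2.
  i=3: a_3=4, p_3 = 4*15 + 8 = 68, q_3 = 4*2 + 1 = 9.
  i=4: a_4=1, p_4 = 1*68 + 15 = 83, q_4 = 1*9 + 2 = 11.
  i=5: a_5=1, p_5 = 1*83 + 68 = 151, q_5 = 1*11 + 9 = 20.
Check: 151^2 - 57*20^2 = 22801 - 22800 = 1, so (x, y) = (151, 20) solves the equation, and by the theorem it is the least positive solution.

(x, y) = (151, 20)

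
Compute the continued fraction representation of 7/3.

[2; 3]

Run the Euclidean algorithm on 7 and 3; the successive quotients are the partial quotients a_0, a_1, ... (each step inverts the fractional part left over by the previous one):
  7 = 2*3 + 1, so a_0 = 2.
  3 = 3*1 + 0, so a_1 = 3.
The remainder reaches 0 after 2 divisions, so the expansion has 2 partial quotients, read off in order.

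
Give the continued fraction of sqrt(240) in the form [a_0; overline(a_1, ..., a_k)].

[15; overline(2, 30)]

Write x_i = (sqrt(240) + m_i)/d_i with (m_0, d_0) = (0, 1). a_0 = floor(sqrt(240)) = 15, since 15^2 = 225 <= 240 < 256 = 16^2.
Iterate m_{i+1} = d_i*a_i - m_i, d_{i+1} = (240 - m_{i+1}^2)/d_i, a_{i+1} = floor((a_0 + m_{i+1})/d_{i+1}):
  m_1 = 1*15 - 0 = 15, d_1 = (240 - 15^2)/1 = 15/1 = 15, a_1 = floor((15 + 15)/15) = 2.
  m_2 = 15*2 - 15 = 15, d_2 = (240 - 15^2)/15 = 15/15 = 1, a_2 = floor((15 + 15)/1) = 30.
  m_3 = 1*30 - 15 = 15, d_3 = (240 - 15^2)/1 = 15/1 = 15: (m_3, d_3) = (m_1, d_1) = (15, 15), so from here the quotients repeat a_1, a_2; the period length is 2.
Hence the expansion of sqrt(240) is a_0 = 15 followed by the repeating block 2, 30 (period 2).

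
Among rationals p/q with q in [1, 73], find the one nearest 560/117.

Expand x = 560/117 as a continued fraction with the Euclidean algorithm:
  560 = 4*117 + 92, so a_0 = 4.
  117 = 1*92 + 25, so a_1 = 1.
  92 = 3*25 + 17, so a_2 = 3.
  25 = 1*17 + 8, so a_3 = 1.
  17 = 2*8 + 1, so a_4 = 2.
  8 = 8*1 + 0, so a_5 = 8.
so x = [4; 1, 3, 1, 2, 8].
Convergents (p_i = a_i*p_{i-1} + p_{i-2}, q_i = a_i*q_{i-1} + q_{i-2} with p_{-2}=0, p_{-1}=1, q_{-2}=1, q_{-1}=0), until the denominator exceeds 73:
  i=0: a_0=4, p_0 = 4*1 + 0 = 4, q_0 = 4*0 + 1 = 1.
  i=1: a_1=1, p_1 = 1*4 + 1 = 5, q_1 = 1*1 + 0 = 1.
  i=2: a_2=3, p_2 = 3*5 + 4 = 19, q_2 = 3*1 + 1 = 4.
  i=3: a_3=1, p_3 = 1*19 + 5 = 24, q_3 = 1*4 + 1 = 5.
  i=4: a_4=2, p_4 = 2*24 + 19 = 67, q_4 = 2*5 + 4 = 14.
  i=5: a_5=8, p_5 = 8*67 + 24 = 560, q_5 = 8*14 + 5 = 117.
q_5 = 117 > 73, so the last convergent with denominator <= 73 is p_4/q_4 = 67/14.
The closest fraction with denominator <= 73 is either p_4/q_4 or the intermediate fraction (k*p_4 + p_3)/(k*q_4 + q_3) with the largest k >= 1 whose denominator stays <= 73; these approach x as k grows, and every other convergent or intermediate fraction in range is farther away.
Largest k: floor((73 - q_3)/q_4) = floor((73 - 5)/14) = 4.
That gives (4*67 + 24)/(4*14 + 5) = 292/61.
Compare the errors: |x - 67/14| = |560*14 - 67*117|/(117*14) = 1/1638, and |x - 292/61| = |560*61 - 292*117|/(117*61) = 4/7137.
Cross-multiplying, 4*1638 = 6552 < 7137 = 1*7137, so 4/7137 is smaller: the intermediate fraction 292/61 is closer to x than 67/14.

292/61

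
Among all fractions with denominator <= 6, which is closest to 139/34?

Expand x = 139/34 as a continued fraction with the Euclidean algorithm:
  139 = 4*34 + 3, so a_0 = 4.
  34 = 11*3 + 1, so a_1 = 11.
  3 = 3*1 + 0, so a_2 = 3.
so x = [4; 11, 3].
Convergents (p_i = a_i*p_{i-1} + p_{i-2}, q_i = a_i*q_{i-1} + q_{i-2} with p_{-2}=0, p_{-1}=1, q_{-2}=1, q_{-1}=0), until the denominator exceeds 6:
  i=0: a_0=4, p_0 = 4*1 + 0 = 4, q_0 = 4*0 + 1 = 1.
  i=1: a_1=11, p_1 = 11*4 + 1 = 45, q_1 = 11*1 + 0 = 11.
q_1 = 11 > 6, so the last convergent with denominator <= 6 is p_0/q_0 = 4/1.
The closest fraction with denominator <= 6 is either p_0/q_0 or the intermediate fraction (k*p_0 + p_{-1})/(k*q_0 + q_{-1}) with the largest k >= 1 whose denominator stays <= 6; these approach x as k grows, and every other convergent or intermediate fraction in range is farther away.
Largest k: floor((6 - q_{-1})/q_0) = floor((6 - 0)/1) = 6 (using the seeds p_{-1} = 1, q_{-1} = 0).
That gives (6*4 + 1)/(6*1 + 0) = 25/6.
Compare the errors: |x - 4/1| = |139*1 - 4*34|/(34*1) = 3/34, and |x - 25/6| = |139*6 - 25*34|/(34*6) = 16/204.
Cross-multiplying, 16*34 = 544 < 612 = 3*204, so 16/204 is smaller: the intermediate fraction 25/6 is closer to x than 4/1.

25/6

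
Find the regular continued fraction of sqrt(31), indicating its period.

Write x_i = (sqrt(31) + m_i)/d_i with (m_0, d_0) = (0, 1). a_0 = floor(sqrt(31)) = 5, since 5^2 = 25 <= 31 < 36 = 6^2.
Iterate m_{i+1} = d_i*a_i - m_i, d_{i+1} = (31 - m_{i+1}^2)/d_i, a_{i+1} = floor((a_0 + m_{i+1})/d_{i+1}):
  m_1 = 1*5 - 0 = 5, d_1 = (31 - 5^2)/1 = 6/1 = 6, a_1 = floor((5 + 5)/6) = 1.
  m_2 = 6*1 - 5 = 1, d_2 = (31 - 1^2)/6 = 30/6 = 5, a_2 = floor((5 + 1)/5) = 1.
  m_3 = 5*1 - 1 = 4, d_3 = (31 - 4^2)/5 = 15/5 = 3, a_3 = floor((5 + 4)/3) = 3.
  m_4 = 3*3 - 4 = 5, d_4 = (31 - 5^2)/3 = 6/3 = 2, a_4 = floor((5 + 5)/2) = 5.
  m_5 = 2*5 - 5 = 5, d_5 = (31 - 5^2)/2 = 6/2 = 3, a_5 = floor((5 + 5)/3) = 3.
  m_6 = 3*3 - 5 = 4, d_6 = (31 - 4^2)/3 = 15/3 = 5, a_6 = floor((5 + 4)/5) = 1.
  m_7 = 5*1 - 4 = 1, d_7 = (31 - 1^2)/5 = 30/5 = 6, a_7 = floor((5 + 1)/6) = 1.
  m_8 = 6*1 - 1 = 5, d_8 = (31 - 5^2)/6 = 6/6 = 1, a_8 = floor((5 + 5)/1) = 10.
  m_9 = 1*10 - 5 = 5, d_9 = (31 - 5^2)/1 = 6/1 = 6: (m_9, d_9) = (m_1, d_1) = (5, 6), so from here the quotients repeat a_1, ..., a_8; the period length is 8.
Hence the expansion of sqrt(31) is a_0 = 5 followed by the repeating block 1, 1, 3, 5, 3, 1, 1, 10 (period 8).

[5; (1, 1, 3, 5, 3, 1, 1, 10)]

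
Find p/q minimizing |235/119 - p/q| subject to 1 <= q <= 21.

Expand x = 235/119 as a continued fraction with the Euclidean algorithm:
  235 = 1*119 + 116, so a_0 = 1.
  119 = 1*116 + 3, so a_1 = 1.
  116 = 38*3 + 2, so a_2 = 38.
  3 = 1*2 + 1, so a_3 = 1.
  2 = 2*1 + 0, so a_4 = 2.
so x = [1; 1, 38, 1, 2].
Convergents (p_i = a_i*p_{i-1} + p_{i-2}, q_i = a_i*q_{i-1} + q_{i-2} with p_{-2}=0, p_{-1}=1, q_{-2}=1, q_{-1}=0), until the denominator exceeds 21:
  i=0: a_0=1, p_0 = 1*1 + 0 = 1, q_0 = 1*0 + 1 = 1.
  i=1: a_1=1, p_1 = 1*1 + 1 = 2, q_1 = 1*1 + 0 = 1.
  i=2: a_2=38, p_2 = 38*2 + 1 = 77, q_2 = 38*1 + 1 = 39.
q_2 = 39 > 21, so the last convergent with denominator <= 21 is p_1/q_1 = 2/1.
The closest fraction with denominator <= 21 is either p_1/q_1 or the intermediate fraction (k*p_1 + p_0)/(k*q_1 + q_0) with the largest k >= 1 whose denominator stays <= 21; these approach x as k grows, and every other convergent or intermediate fraction in range is farther away.
Largest k: floor((21 - q_0)/q_1) = floor((21 - 1)/1) = 20.
That gives (20*2 + 1)/(20*1 + 1) = 41/21.
Compare the errors: |x - 2/1| = |235*1 - 2*119|/(119*1) = 3/119, and |x - 41/21| = |235*21 - 41*119|/(119*21) = 56/2499.
Cross-multiplying, 56*119 = 6664 < 7497 = 3*2499, so 56/2499 is smaller: the intermediate fraction 41/21 is closer to x than 2/1.

41/21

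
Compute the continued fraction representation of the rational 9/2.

[4; 2]

Run the Euclidean algorithm on 9 and 2; the successive quotients are the partial quotients a_0, a_1, ... (each step inverts the fractional part left over by the previous one):
  9 = 4*2 + 1, so a_0 = 4.
  2 = 2*1 + 0, so a_1 = 2.
The remainder reaches 0 after 2 divisions, so the expansion has 2 partial quotients, read off in order.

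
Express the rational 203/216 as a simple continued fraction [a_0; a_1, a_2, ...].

[0; 1, 15, 1, 1, 1, 1, 2]

Run the Euclidean algorithm on 203 and 216; the successive quotients are the partial quotients a_0, a_1, ... (each step inverts the fractional part left over by the previous one):
  203 = 0*216 + 203, so a_0 = 0.
  216 = 1*203 + 13, so a_1 = 1.
  203 = 15*13 + 8, so a_2 = 15.
  13 = 1*8 + 5, so a_3 = 1.
  8 = 1*5 + 3, so a_4 = 1.
  5 = 1*3 + 2, so a_5 = 1.
  3 = 1*2 + 1, so a_6 = 1.
  2 = 2*1 + 0, so a_7 = 2.
The remainder reaches 0 after 8 divisions, so the expansion has 8 partial quotients, read off in order.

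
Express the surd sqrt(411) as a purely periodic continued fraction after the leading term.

[20; (3, 1, 1, 1, 19, 1, 1, 1, 3, 40)]

Write x_i = (sqrt(411) + m_i)/d_i with (m_0, d_0) = (0, 1). a_0 = floor(sqrt(411)) = 20, since 20^2 = 400 <= 411 < 441 = 21^2.
Iterate m_{i+1} = d_i*a_i - m_i, d_{i+1} = (411 - m_{i+1}^2)/d_i, a_{i+1} = floor((a_0 + m_{i+1})/d_{i+1}):
  m_1 = 1*20 - 0 = 20, d_1 = (411 - 20^2)/1 = 11/1 = 11, a_1 = floor((20 + 20)/11) = 3.
  m_2 = 11*3 - 20 = 13, d_2 = (411 - 13^2)/11 = 242/11 = 22, a_2 = floor((20 + 13)/22) = 1.
  m_3 = 22*1 - 13 = 9, d_3 = (411 - 9^2)/22 = 330/22 = 15, a_3 = floor((20 + 9)/15) = 1.
  m_4 = 15*1 - 9 = 6, d_4 = (411 - 6^2)/15 = 375/15 = 25, a_4 = floor((20 + 6)/25) = 1.
  m_5 = 25*1 - 6 = 19, d_5 = (411 - 19^2)/25 = 50/25 = 2, a_5 = floor((20 + 19)/2) = 19.
  m_6 = 2*19 - 19 = 19, d_6 = (411 - 19^2)/2 = 50/2 = 25, a_6 = floor((20 + 19)/25) = 1.
  m_7 = 25*1 - 19 = 6, d_7 = (411 - 6^2)/25 = 375/25 = 15, a_7 = floor((20 + 6)/15) = 1.
  m_8 = 15*1 - 6 = 9, d_8 = (411 - 9^2)/15 = 330/15 = 22, a_8 = floor((20 + 9)/22) = 1.
  m_9 = 22*1 - 9 = 13, d_9 = (411 - 13^2)/22 = 242/22 = 11, a_9 = floor((20 + 13)/11) = 3.
  m_10 = 11*3 - 13 = 20, d_10 = (411 - 20^2)/11 = 11/11 = 1, a_10 = floor((20 + 20)/1) = 40.
  m_11 = 1*40 - 20 = 20, d_11 = (411 - 20^2)/1 = 11/1 = 11: (m_11, d_11) = (m_1, d_1) = (20, 11), so from here the quotients repeat a_1, ..., a_10; the period length is 10.
Hence the expansion of sqrt(411) is a_0 = 20 followed by the repeating block 3, 1, 1, 1, 19, 1, 1, 1, 3, 40 (period 10).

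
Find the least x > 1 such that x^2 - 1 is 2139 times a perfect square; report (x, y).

First expand sqrt(2139) as a continued fraction. With x_i = (sqrt(2139) + m_i)/d_i and (m_0, d_0) = (0, 1): a_0 = floor(sqrt(2139)) = 46, since 46^2 = 2116 <= 2139 < 2209 = 47^2.
Iterate m_{i+1} = d_i*a_i - m_i, d_{i+1} = (2139 - m_{i+1}^2)/d_i, a_{i+1} = floor((a_0 + m_{i+1})/d_{i+1}):
  m_1 = 1*46 - 0 = 46, d_1 = (2139 - 46^2)/1 = 23/1 = 23, a_1 = floor((46 + 46)/23) = 4.
  m_2 = 23*4 - 46 = 46, d_2 = (2139 - 46^2)/23 = 23/23 = 1, a_2 = floor((46 + 46)/1) = 92.
  m_3 = 1*92 - 46 = 46, d_3 = (2139 - 46^2)/1 = 23/1 = 23: (m_3, d_3) = (m_1, d_1) = (46, 23), so from here the quotients repeat a_1, a_2; the period length is 2.
So sqrt(2139) = [46; (4, 92)] with period length k = 2.
k is even, so the fundamental solution of x^2 - 2139y^2 = 1 is (p_{k-1}, q_{k-1}) = (p_1, q_1); compute convergents through index 1.
Convergents (p_i = a_i*p_{i-1} + p_{i-2}, q_i = a_i*q_{i-1} + q_{i-2} with p_{-2}=0, p_{-1}=1, q_{-2}=1, q_{-1}=0):
  i=0: a_0=46, p_0 = 46*1 + 0 = 46, q_0 = 46*0 + 1 = 1.
  i=1: a_1=4, p_1 = 4*46 + 1 = 185, q_1 = 4*1 + 0 = 4.
Check: 185^2 - 2139*4^2 = 34225 - 34224 = 1, so (x, y) = (185, 4) solves the equation, and by the theorem it is the least positive solution.

(x, y) = (185, 4)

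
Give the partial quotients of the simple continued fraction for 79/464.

[0; 5, 1, 6, 1, 9]

Run the Euclidean algorithm on 79 and 464; the successive quotients are the partial quotients a_0, a_1, ... (each step inverts the fractional part left over by the previous one):
  79 = 0*464 + 79, so a_0 = 0.
  464 = 5*79 + 69, so a_1 = 5.
  79 = 1*69 + 10, so a_2 = 1.
  69 = 6*10 + 9, so a_3 = 6.
  10 = 1*9 + 1, so a_4 = 1.
  9 = 9*1 + 0, so a_5 = 9.
The remainder reaches 0 after 6 divisions, so the expansion has 6 partial quotients, read off in order.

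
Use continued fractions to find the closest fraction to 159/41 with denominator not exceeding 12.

31/8

Expand x = 159/41 as a continued fraction with the Euclidean algorithm:
  159 = 3*41 + 36, so a_0 = 3.
  41 = 1*36 + 5, so a_1 = 1.
  36 = 7*5 + 1, so a_2 = 7.
  5 = 5*1 + 0, so a_3 = 5.
so x = [3; 1, 7, 5].
Convergents (p_i = a_i*p_{i-1} + p_{i-2}, q_i = a_i*q_{i-1} + q_{i-2} with p_{-2}=0, p_{-1}=1, q_{-2}=1, q_{-1}=0), until the denominator exceeds 12:
  i=0: a_0=3, p_0 = 3*1 + 0 = 3, q_0 = 3*0 + 1 = 1.
  i=1: a_1=1, p_1 = 1*3 + 1 = 4, q_1 = 1*1 + 0 = 1.
  i=2: a_2=7, p_2 = 7*4 + 3 = 31, q_2 = 7*1 + 1 = 8.
  i=3: a_3=5, p_3 = 5*31 + 4 = 159, q_3 = 5*8 + 1 = 41.
q_3 = 41 > 12, so the last convergent with denominator <= 12 is p_2/q_2 = 31/8.
The closest fraction with denominator <= 12 is either p_2/q_2 or the intermediate fraction (k*p_2 + p_1)/(k*q_2 + q_1) with the largest k >= 1 whose denominator stays <= 12; these approach x as k grows, and every other convergent or intermediate fraction in range is farther away.
Largest k: floor((12 - q_1)/q_2) = floor((12 - 1)/8) = 1.
That gives (1*31 + 4)/(1*8 + 1) = 35/9.
Compare the errors: |x - 31/8| = |159*8 - 31*41|/(41*8) = 1/328, and |x - 35/9| = |159*9 - 35*41|/(41*9) = 4/369.
Cross-multiplying, 1*369 = 369 < 1312 = 4*328, so 1/328 is smaller: the convergent 31/8 is closer to x than 35/9.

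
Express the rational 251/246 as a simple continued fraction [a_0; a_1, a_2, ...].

Run the Euclidean algorithm on 251 and 246; the successive quotients are the partial quotients a_0, a_1, ... (each step inverts the fractional part left over by the previous one):
  251 = 1*246 + 5, so a_0 = 1.
  246 = 49*5 + 1, so a_1 = 49.
  5 = 5*1 + 0, so a_2 = 5.
The remainder reaches 0 after 3 divisions, so the expansion has 3 partial quotients, read off in order.

[1; 49, 5]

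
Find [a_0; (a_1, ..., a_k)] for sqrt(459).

Write x_i = (sqrt(459) + m_i)/d_i with (m_0, d_0) = (0, 1). a_0 = floor(sqrt(459)) = 21, since 21^2 = 441 <= 459 < 484 = 22^2.
Iterate m_{i+1} = d_i*a_i - m_i, d_{i+1} = (459 - m_{i+1}^2)/d_i, a_{i+1} = floor((a_0 + m_{i+1})/d_{i+1}):
  m_1 = 1*21 - 0 = 21, d_1 = (459 - 21^2)/1 = 18/1 = 18, a_1 = floor((21 + 21)/18) = 2.
  m_2 = 18*2 - 21 = 15, d_2 = (459 - 15^2)/18 = 234/18 = 13, a_2 = floor((21 + 15)/13) = 2.
  m_3 = 13*2 - 15 = 11, d_3 = (459 - 11^2)/13 = 338/13 = 26, a_3 = floor((21 + 11)/26) = 1.
  m_4 = 26*1 - 11 = 15, d_4 = (459 - 15^2)/26 = 234/26 = 9, a_4 = floor((21 + 15)/9) = 4.
  m_5 = 9*4 - 15 = 21, d_5 = (459 - 21^2)/9 = 18/9 = 2, a_5 = floor((21 + 21)/2) = 21.
  m_6 = 2*21 - 21 = 21, d_6 = (459 - 21^2)/2 = 18/2 = 9, a_6 = floor((21 + 21)/9) = 4.
  m_7 = 9*4 - 21 = 15, d_7 = (459 - 15^2)/9 = 234/9 = 26, a_7 = floor((21 + 15)/26) = 1.
  m_8 = 26*1 - 15 = 11, d_8 = (459 - 11^2)/26 = 338/26 = 13, a_8 = floor((21 + 11)/13) = 2.
  m_9 = 13*2 - 11 = 15, d_9 = (459 - 15^2)/13 = 234/13 = 18, a_9 = floor((21 + 15)/18) = 2.
  m_10 = 18*2 - 15 = 21, d_10 = (459 - 21^2)/18 = 18/18 = 1, a_10 = floor((21 + 21)/1) = 42.
  m_11 = 1*42 - 21 = 21, d_11 = (459 - 21^2)/1 = 18/1 = 18: (m_11, d_11) = (m_1, d_1) = (21, 18), so from here the quotients repeat a_1, ..., a_10; the period length is 10.
Hence the expansion of sqrt(459) is a_0 = 21 followed by the repeating block 2, 2, 1, 4, 21, 4, 1, 2, 2, 42 (period 10).

[21; (2, 2, 1, 4, 21, 4, 1, 2, 2, 42)]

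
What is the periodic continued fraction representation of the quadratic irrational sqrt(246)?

Write x_i = (sqrt(246) + m_i)/d_i with (m_0, d_0) = (0, 1). a_0 = floor(sqrt(246)) = 15, since 15^2 = 225 <= 246 < 256 = 16^2.
Iterate m_{i+1} = d_i*a_i - m_i, d_{i+1} = (246 - m_{i+1}^2)/d_i, a_{i+1} = floor((a_0 + m_{i+1})/d_{i+1}):
  m_1 = 1*15 - 0 = 15, d_1 = (246 - 15^2)/1 = 21/1 = 21, a_1 = floor((15 + 15)/21) = 1.
  m_2 = 21*1 - 15 = 6, d_2 = (246 - 6^2)/21 = 210/21 = 10, a_2 = floor((15 + 6)/10) = 2.
  m_3 = 10*2 - 6 = 14, d_3 = (246 - 14^2)/10 = 50/10 = 5, a_3 = floor((15 + 14)/5) = 5.
  m_4 = 5*5 - 14 = 11, d_4 = (246 - 11^2)/5 = 125/5 = 25, a_4 = floor((15 + 11)/25) = 1.
  m_5 = 25*1 - 11 = 14, d_5 = (246 - 14^2)/25 = 50/25 = 2, a_5 = floor((15 + 14)/2) = 14.
  m_6 = 2*14 - 14 = 14, d_6 = (246 - 14^2)/2 = 50/2 = 25, a_6 = floor((15 + 14)/25) = 1.
  m_7 = 25*1 - 14 = 11, d_7 = (246 - 11^2)/25 = 125/25 = 5, a_7 = floor((15 + 11)/5) = 5.
  m_8 = 5*5 - 11 = 14, d_8 = (246 - 14^2)/5 = 50/5 = 10, a_8 = floor((15 + 14)/10) = 2.
  m_9 = 10*2 - 14 = 6, d_9 = (246 - 6^2)/10 = 210/10 = 21, a_9 = floor((15 + 6)/21) = 1.
  m_10 = 21*1 - 6 = 15, d_10 = (246 - 15^2)/21 = 21/21 = 1, a_10 = floor((15 + 15)/1) = 30.
  m_11 = 1*30 - 15 = 15, d_11 = (246 - 15^2)/1 = 21/1 = 21: (m_11, d_11) = (m_1, d_1) = (15, 21), so from here the quotients repeat a_1, ..., a_10; the period length is 10.
Hence the expansion of sqrt(246) is a_0 = 15 followed by the repeating block 1, 2, 5, 1, 14, 1, 5, 2, 1, 30 (period 10).

[15; (1, 2, 5, 1, 14, 1, 5, 2, 1, 30)]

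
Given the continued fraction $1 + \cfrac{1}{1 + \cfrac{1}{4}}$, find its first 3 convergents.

1/1, 2/1, 9/5

Using the convergent recurrence p_i = a_i*p_{i-1} + p_{i-2}, q_i = a_i*q_{i-1} + q_{i-2} with p_{-2}=0, p_{-1}=1, q_{-2}=1, q_{-1}=0:
  i=0: a_0=1, p_0 = 1*1 + 0 = 1, q_0 = 1*0 + 1 = 1.
  i=1: a_1=1, p_1 = 1*1 + 1 = 2, q_1 = 1*1 + 0 = 1.
  i=2: a_2=4, p_2 = 4*2 + 1 = 9, q_2 = 4*1 + 1 = 5.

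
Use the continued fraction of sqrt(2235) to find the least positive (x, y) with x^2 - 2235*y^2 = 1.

(x, y) = (626546, 13253)

First expand sqrt(2235) as a continued fraction. With x_i = (sqrt(2235) + m_i)/d_i and (m_0, d_0) = (0, 1): a_0 = floor(sqrt(2235)) = 47, since 47^2 = 2209 <= 2235 < 2304 = 48^2.
Iterate m_{i+1} = d_i*a_i - m_i, d_{i+1} = (2235 - m_{i+1}^2)/d_i, a_{i+1} = floor((a_0 + m_{i+1})/d_{i+1}):
  m_1 = 1*47 - 0 = 47, d_1 = (2235 - 47^2)/1 = 26/1 = 26, a_1 = floor((47 + 47)/26) = 3.
  m_2 = 26*3 - 47 = 31, d_2 = (2235 - 31^2)/26 = 1274/26 = 49, a_2 = floor((47 + 31)/49) = 1.
  m_3 = 49*1 - 31 = 18, d_3 = (2235 - 18^2)/49 = 1911/49 = 39, a_3 = floor((47 + 18)/39) = 1.
  m_4 = 39*1 - 18 = 21, d_4 = (2235 - 21^2)/39 = 1794/39 = 46, a_4 = floor((47 + 21)/46) = 1.
  m_5 = 46*1 - 21 = 25, d_5 = (2235 - 25^2)/46 = 1610/46 = 35, a_5 = floor((47 + 25)/35) = 2.
  m_6 = 35*2 - 25 = 45, d_6 = (2235 - 45^2)/35 = 210/35 = 6, a_6 = floor((47 + 45)/6) = 15.
  m_7 = 6*15 - 45 = 45, d_7 = (2235 - 45^2)/6 = 210/6 = 35, a_7 = floor((47 + 45)/35) = 2.
  m_8 = 35*2 - 45 = 25, d_8 = (2235 - 25^2)/35 = 1610/35 = 46, a_8 = floor((47 + 25)/46) = 1.
  m_9 = 46*1 - 25 = 21, d_9 = (2235 - 21^2)/46 = 1794/46 = 39, a_9 = floor((47 + 21)/39) = 1.
  m_10 = 39*1 - 21 = 18, d_10 = (2235 - 18^2)/39 = 1911/39 = 49, a_10 = floor((47 + 18)/49) = 1.
  m_11 = 49*1 - 18 = 31, d_11 = (2235 - 31^2)/49 = 1274/49 = 26, a_11 = floor((47 + 31)/26) = 3.
  m_12 = 26*3 - 31 = 47, d_12 = (2235 - 47^2)/26 = 26/26 = 1, a_12 = floor((47 + 47)/1) = 94.
  m_13 = 1*94 - 47 = 47, d_13 = (2235 - 47^2)/1 = 26/1 = 26: (m_13, d_13) = (m_1, d_1) = (47, 26), so from here the quotients repeat a_1, ..., a_12; the period length is 12.
So sqrt(2235) = [47; (3, 1, 1, 1, 2, 15, 2, 1, 1, 1, 3, 94)] with period length k = 12.
k is even, so the fundamental solution of x^2 - 2235y^2 = 1 is (p_{k-1}, q_{k-1}) = (p_11, q_11); compute convergents through index 11.
Convergents (p_i = a_i*p_{i-1} + p_{i-2}, q_i = a_i*q_{i-1} + q_{i-2} with p_{-2}=0, p_{-1}=1, q_{-2}=1, q_{-1}=0):
  i=0: a_0=47, p_0 = 47*1 + 0 = 47, q_0 = 47*0 + 1 = 1.
  i=1: a_1=3, p_1 = 3*47 + 1 = 142, q_1 = 3*1 + 0 = 3.
  i=2: a_2=1, p_2 = 1*142 + 47 = 189, q_2 = 1*3 + 1 = 4.
  i=3: a_3=1, p_3 = 1*189 + 142 = 331, q_3 = 1*4 + 3 = 7.
  i=4: a_4=1, p_4 = 1*331 + 189 = 520, q_4 = 1*7 + 4 = 11.
  i=5: a_5=2, p_5 = 2*520 + 331 = 1371, q_5 = 2*11 + 7 = 29.
  i=6: a_6=15, p_6 = 15*1371 + 520 = 21085, q_6 = 15*29 + 11 = 446.
  i=7: a_7=2, p_7 = 2*21085 + 1371 = 43541, q_7 = 2*446 + 29 = 921.
  i=8: a_8=1, p_8 = 1*43541 + 21085 = 64626, q_8 = 1*921 + 446 = 1367.
  i=9: a_9=1, p_9 = 1*64626 + 43541 = 108167, q_9 = 1*1367 + 921 = 2288.
  i=10: a_10=1, p_10 = 1*108167 + 64626 = 172793, q_10 = 1*2288 + 1367 = 3655.
  i=11: a_11=3, p_11 = 3*172793 + 108167 = 626546, q_11 = 3*3655 + 2288 = 13253.
Check: 626546^2 - 2235*13253^2 = 392559890116 - 392559890115 = 1, so (x, y) = (626546, 13253) solves the equation, and by the theorem it is the least positive solution.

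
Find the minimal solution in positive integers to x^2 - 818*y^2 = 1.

(x, y) = (40899, 1430)

First expand sqrt(818) as a continued fraction. With x_i = (sqrt(818) + m_i)/d_i and (m_0, d_0) = (0, 1): a_0 = floor(sqrt(818)) = 28, since 28^2 = 784 <= 818 < 841 = 29^2.
Iterate m_{i+1} = d_i*a_i - m_i, d_{i+1} = (818 - m_{i+1}^2)/d_i, a_{i+1} = floor((a_0 + m_{i+1})/d_{i+1}):
  m_1 = 1*28 - 0 = 28, d_1 = (818 - 28^2)/1 = 34/1 = 34, a_1 = floor((28 + 28)/34) = 1.
  m_2 = 34*1 - 28 = 6, d_2 = (818 - 6^2)/34 = 782/34 = 23, a_2 = floor((28 + 6)/23) = 1.
  m_3 = 23*1 - 6 = 17, d_3 = (818 - 17^2)/23 = 529/23 = 23, a_3 = floor((28 + 17)/23) = 1.
  m_4 = 23*1 - 17 = 6, d_4 = (818 - 6^2)/23 = 782/23 = 34, a_4 = floor((28 + 6)/34) = 1.
  m_5 = 34*1 - 6 = 28, d_5 = (818 - 28^2)/34 = 34/34 = 1, a_5 = floor((28 + 28)/1) = 56.
  m_6 = 1*56 - 28 = 28, d_6 = (818 - 28^2)/1 = 34/1 = 34: (m_6, d_6) = (m_1, d_1) = (28, 34), so from here the quotients repeat a_1, ..., a_5; the period length is 5.
So sqrt(818) = [28; (1, 1, 1, 1, 56)] with period length k = 5.
k is odd, so (p_{k-1}, q_{k-1}) only solves x^2 - 818y^2 = -1 and the fundamental solution of x^2 - 818y^2 = 1 is (p_{2k-1}, q_{2k-1}) = (p_9, q_9); compute convergents through index 9, running through the period twice.
Convergents (p_i = a_i*p_{i-1} + p_{i-2}, q_i = a_i*q_{i-1} + q_{i-2} with p_{-2}=0, p_{-1}=1, q_{-2}=1, q_{-1}=0):
  i=0: a_0=28, p_0 = 28*1 + 0 = 28, q_0 = 28*0 + 1 = 1.
  i=1: a_1=1, p_1 = 1*28 + 1 = 29, q_1 = 1*1 + 0 = 1.
  i=2: a_2=1, p_2 = 1*29 + 28 = 57, q_2 = 1*1 + 1 = 2.
  i=3: a_3=1, p_3 = 1*57 + 29 = 86, q_3 = 1*2 + 1 = 3.
  i=4: a_4=1, p_4 = 1*86 + 57 = 143, q_4 = 1*3 + 2 = 5.
  i=5: a_5=56, p_5 = 56*143 + 86 = 8094, q_5 = 56*5 + 3 = 283.
  i=6: a_6=1, p_6 = 1*8094 + 143 = 8237, q_6 = 1*283 + 5 = 288.
  i=7: a_7=1, p_7 = 1*8237 + 8094 = 16331, q_7 = 1*288 + 283 = 571.
  i=8: a_8=1, p_8 = 1*16331 + 8237 = 24568, q_8 = 1*571 + 288 = 859.
  i=9: a_9=1, p_9 = 1*24568 + 16331 = 40899, q_9 = 1*859 + 571 = 1430.
Indeed p_4^2 - 818*q_4^2 = 20449 - 20450 = -1, not +1.
Check: 40899^2 - 818*1430^2 = 1672728201 - 1672728200 = 1, so (x, y) = (40899, 1430) solves the equation, and by the theorem it is the least positive solution.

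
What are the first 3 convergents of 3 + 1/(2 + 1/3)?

3/1, 7/2, 24/7

Using the convergent recurrence p_i = a_i*p_{i-1} + p_{i-2}, q_i = a_i*q_{i-1} + q_{i-2} with p_{-2}=0, p_{-1}=1, q_{-2}=1, q_{-1}=0:
  i=0: a_0=3, p_0 = 3*1 + 0 = 3, q_0 = 3*0 + 1 = 1.
  i=1: a_1=2, p_1 = 2*3 + 1 = 7, q_1 = 2*1 + 0 = 2.
  i=2: a_2=3, p_2 = 3*7 + 3 = 24, q_2 = 3*2 + 1 = 7.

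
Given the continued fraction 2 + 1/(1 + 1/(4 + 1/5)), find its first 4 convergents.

2/1, 3/1, 14/5, 73/26

Using the convergent recurrence p_i = a_i*p_{i-1} + p_{i-2}, q_i = a_i*q_{i-1} + q_{i-2} with p_{-2}=0, p_{-1}=1, q_{-2}=1, q_{-1}=0:
  i=0: a_0=2, p_0 = 2*1 + 0 = 2, q_0 = 2*0 + 1 = 1.
  i=1: a_1=1, p_1 = 1*2 + 1 = 3, q_1 = 1*1 + 0 = 1.
  i=2: a_2=4, p_2 = 4*3 + 2 = 14, q_2 = 4*1 + 1 = 5.
  i=3: a_3=5, p_3 = 5*14 + 3 = 73, q_3 = 5*5 + 1 = 26.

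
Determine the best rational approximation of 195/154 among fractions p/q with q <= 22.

Expand x = 195/154 as a continued fraction with the Euclidean algorithm:
  195 = 1*154 + 41, so a_0 = 1.
  154 = 3*41 + 31, so a_1 = 3.
  41 = 1*31 + 10, so a_2 = 1.
  31 = 3*10 + 1, so a_3 = 3.
  10 = 10*1 + 0, so a_4 = 10.
so x = [1; 3, 1, 3, 10].
Convergents (p_i = a_i*p_{i-1} + p_{i-2}, q_i = a_i*q_{i-1} + q_{i-2} with p_{-2}=0, p_{-1}=1, q_{-2}=1, q_{-1}=0), until the denominator exceeds 22:
  i=0: a_0=1, p_0 = 1*1 + 0 = 1, q_0 = 1*0 + 1 = 1.
  i=1: a_1=3, p_1 = 3*1 + 1 = 4, q_1 = 3*1 + 0 = 3.
  i=2: a_2=1, p_2 = 1*4 + 1 = 5, q_2 = 1*3 + 1 = 4.
  i=3: a_3=3, p_3 = 3*5 + 4 = 19, q_3 = 3*4 + 3 = 15.
  i=4: a_4=10, p_4 = 10*19 + 5 = 195, q_4 = 10*15 + 4 = 154.
q_4 = 154 > 22, so the last convergent with denominator <= 22 is p_3/q_3 = 19/15.
The closest fraction with denominator <= 22 is either p_3/q_3 or the intermediate fraction (k*p_3 + p_2)/(k*q_3 + q_2) with the largest k >= 1 whose denominator stays <= 22; these approach x as k grows, and every other convergent or intermediate fraction in range is farther away.
Largest k: floor((22 - q_2)/q_3) = floor((22 - 4)/15) = 1.
That gives (1*19 + 5)/(1*15 + 4) = 24/19.
Compare the errors: |x - 19/15| = |195*15 - 19*154|/(154*15) = 1/2310, and |x - 24/19| = |195*19 - 24*154|/(154*19) = 9/2926.
Cross-multiplying, 1*2926 = 2926 < 20790 = 9*2310, so 1/2310 is smaller: the convergent 19/15 is closer to x than 24/19.

19/15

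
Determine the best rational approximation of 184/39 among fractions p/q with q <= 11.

33/7

Expand x = 184/39 as a continued fraction with the Euclidean algorithm:
  184 = 4*39 + 28, so a_0 = 4.
  39 = 1*28 + 11, so a_1 = 1.
  28 = 2*11 + 6, so a_2 = 2.
  11 = 1*6 + 5, so a_3 = 1.
  6 = 1*5 + 1, so a_4 = 1.
  5 = 5*1 + 0, so a_5 = 5.
so x = [4; 1, 2, 1, 1, 5].
Convergents (p_i = a_i*p_{i-1} + p_{i-2}, q_i = a_i*q_{i-1} + q_{i-2} with p_{-2}=0, p_{-1}=1, q_{-2}=1, q_{-1}=0), until the denominator exceeds 11:
  i=0: a_0=4, p_0 = 4*1 + 0 = 4, q_0 = 4*0 + 1 = 1.
  i=1: a_1=1, p_1 = 1*4 + 1 = 5, q_1 = 1*1 + 0 = 1.
  i=2: a_2=2, p_2 = 2*5 + 4 = 14, q_2 = 2*1 + 1 = 3.
  i=3: a_3=1, p_3 = 1*14 + 5 = 19, q_3 = 1*3 + 1 = 4.
  i=4: a_4=1, p_4 = 1*19 + 14 = 33, q_4 = 1*4 + 3 = 7.
  i=5: a_5=5, p_5 = 5*33 + 19 = 184, q_5 = 5*7 + 4 = 39.
q_5 = 39 > 11, so the last convergent with denominator <= 11 is p_4/q_4 = 33/7.
The closest fraction with denominator <= 11 is either p_4/q_4 or the intermediate fraction (k*p_4 + p_3)/(k*q_4 + q_3) with the largest k >= 1 whose denominator stays <= 11; these approach x as k grows, and every other convergent or intermediate fraction in range is farther away.
Largest k: floor((11 - q_3)/q_4) = floor((11 - 4)/7) = 1.
That gives (1*33 + 19)/(1*7 + 4) = 52/11.
Compare the errors: |x - 33/7| = |184*7 - 33*39|/(39*7) = 1/273, and |x - 52/11| = |184*11 - 52*39|/(39*11) = 4/429.
Cross-multiplying, 1*429 = 429 < 1092 = 4*273, so 1/273 is smaller: the convergent 33/7 is closer to x than 52/11.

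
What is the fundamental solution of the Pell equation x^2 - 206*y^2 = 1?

(x, y) = (59535, 4148)

First expand sqrt(206) as a continued fraction. With x_i = (sqrt(206) + m_i)/d_i and (m_0, d_0) = (0, 1): a_0 = floor(sqrt(206)) = 14, since 14^2 = 196 <= 206 < 225 = 15^2.
Iterate m_{i+1} = d_i*a_i - m_i, d_{i+1} = (206 - m_{i+1}^2)/d_i, a_{i+1} = floor((a_0 + m_{i+1})/d_{i+1}):
  m_1 = 1*14 - 0 = 14, d_1 = (206 - 14^2)/1 = 10/1 = 10, a_1 = floor((14 + 14)/10) = 2.
  m_2 = 10*2 - 14 = 6, d_2 = (206 - 6^2)/10 = 170/10 = 17, a_2 = floor((14 + 6)/17) = 1.
  m_3 = 17*1 - 6 = 11, d_3 = (206 - 11^2)/17 = 85/17 = 5, a_3 = floor((14 + 11)/5) = 5.
  m_4 = 5*5 - 11 = 14, d_4 = (206 - 14^2)/5 = 10/5 = 2, a_4 = floor((14 + 14)/2) = 14.
  m_5 = 2*14 - 14 = 14, d_5 = (206 - 14^2)/2 = 10/2 = 5, a_5 = floor((14 + 14)/5) = 5.
  m_6 = 5*5 - 14 = 11, d_6 = (206 - 11^2)/5 = 85/5 = 17, a_6 = floor((14 + 11)/17) = 1.
  m_7 = 17*1 - 11 = 6, d_7 = (206 - 6^2)/17 = 170/17 = 10, a_7 = floor((14 + 6)/10) = 2.
  m_8 = 10*2 - 6 = 14, d_8 = (206 - 14^2)/10 = 10/10 = 1, a_8 = floor((14 + 14)/1) = 28.
  m_9 = 1*28 - 14 = 14, d_9 = (206 - 14^2)/1 = 10/1 = 10: (m_9, d_9) = (m_1, d_1) = (14, 10), so from here the quotients repeat a_1, ..., a_8; the period length is 8.
So sqrt(206) = [14; (2, 1, 5, 14, 5, 1, 2, 28)] with period length k = 8.
k is even, so the fundamental solution of x^2 - 206y^2 = 1 is (p_{k-1}, q_{k-1}) = (p_7, q_7); compute convergents through index 7.
Convergents (p_i = a_i*p_{i-1} + p_{i-2}, q_i = a_i*q_{i-1} + q_{i-2} with p_{-2}=0, p_{-1}=1, q_{-2}=1, q_{-1}=0):
  i=0: a_0=14, p_0 = 14*1 + 0 = 14, q_0 = 14*0 + 1 = 1.
  i=1: a_1=2, p_1 = 2*14 + 1 = 29, q_1 = 2*1 + 0 = 2.
  i=2: a_2=1, p_2 = 1*29 + 14 = 43, q_2 = 1*2 + 1 = 3.
  i=3: a_3=5, p_3 = 5*43 + 29 = 244, q_3 = 5*3 + 2 = 17.
  i=4: a_4=14, p_4 = 14*244 + 43 = 3459, q_4 = 14*17 + 3 = 241.
  i=5: a_5=5, p_5 = 5*3459 + 244 = 17539, q_5 = 5*241 + 17 = 1222.
  i=6: a_6=1, p_6 = 1*17539 + 3459 = 20998, q_6 = 1*1222 + 241 = 1463.
  i=7: a_7=2, p_7 = 2*20998 + 17539 = 59535, q_7 = 2*1463 + 1222 = 4148.
Check: 59535^2 - 206*4148^2 = 3544416225 - 3544416224 = 1, so (x, y) = (59535, 4148) solves the equation, and by the theorem it is the least positive solution.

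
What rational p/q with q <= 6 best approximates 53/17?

19/6

Expand x = 53/17 as a continued fraction with the Euclidean algorithm:
  53 = 3*17 + 2, so a_0 = 3.
  17 = 8*2 + 1, so a_1 = 8.
  2 = 2*1 + 0, so a_2 = 2.
so x = [3; 8, 2].
Convergents (p_i = a_i*p_{i-1} + p_{i-2}, q_i = a_i*q_{i-1} + q_{i-2} with p_{-2}=0, p_{-1}=1, q_{-2}=1, q_{-1}=0), until the denominator exceeds 6:
  i=0: a_0=3, p_0 = 3*1 + 0 = 3, q_0 = 3*0 + 1 = 1.
  i=1: a_1=8, p_1 = 8*3 + 1 = 25, q_1 = 8*1 + 0 = 8.
q_1 = 8 > 6, so the last convergent with denominator <= 6 is p_0/q_0 = 3/1.
The closest fraction with denominator <= 6 is either p_0/q_0 or the intermediate fraction (k*p_0 + p_{-1})/(k*q_0 + q_{-1}) with the largest k >= 1 whose denominator stays <= 6; these approach x as k grows, and every other convergent or intermediate fraction in range is farther away.
Largest k: floor((6 - q_{-1})/q_0) = floor((6 - 0)/1) = 6 (using the seeds p_{-1} = 1, q_{-1} = 0).
That gives (6*3 + 1)/(6*1 + 0) = 19/6.
Compare the errors: |x - 3/1| = |53*1 - 3*17|/(17*1) = 2/17, and |x - 19/6| = |53*6 - 19*17|/(17*6) = 5/102.
Cross-multiplying, 5*17 = 85 < 204 = 2*102, so 5/102 is smaller: the intermediate fraction 19/6 is closer to x than 3/1.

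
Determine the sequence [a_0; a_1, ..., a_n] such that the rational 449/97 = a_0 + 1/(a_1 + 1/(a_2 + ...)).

Run the Euclidean algorithm on 449 and 97; the successive quotients are the partial quotients a_0, a_1, ... (each step inverts the fractional part left over by the previous one):
  449 = 4*97 + 61, so a_0 = 4.
  97 = 1*61 + 36, so a_1 = 1.
  61 = 1*36 + 25, so a_2 = 1.
  36 = 1*25 + 11, so a_3 = 1.
  25 = 2*11 + 3, so a_4 = 2.
  11 = 3*3 + 2, so a_5 = 3.
  3 = 1*2 + 1, so a_6 = 1.
  2 = 2*1 + 0, so a_7 = 2.
The remainder reaches 0 after 8 divisions, so the expansion has 8 partial quotients, read off in order.

[4; 1, 1, 1, 2, 3, 1, 2]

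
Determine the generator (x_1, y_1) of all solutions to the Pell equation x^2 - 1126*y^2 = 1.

(x, y) = (91205, 2718)

First expand sqrt(1126) as a continued fraction. With x_i = (sqrt(1126) + m_i)/d_i and (m_0, d_0) = (0, 1): a_0 = floor(sqrt(1126)) = 33, since 33^2 = 1089 <= 1126 < 1156 = 34^2.
Iterate m_{i+1} = d_i*a_i - m_i, d_{i+1} = (1126 - m_{i+1}^2)/d_i, a_{i+1} = floor((a_0 + m_{i+1})/d_{i+1}):
  m_1 = 1*33 - 0 = 33, d_1 = (1126 - 33^2)/1 = 37/1 = 37, a_1 = floor((33 + 33)/37) = 1.
  m_2 = 37*1 - 33 = 4, d_2 = (1126 - 4^2)/37 = 1110/37 = 30, a_2 = floor((33 + 4)/30) = 1.
  m_3 = 30*1 - 4 = 26, d_3 = (1126 - 26^2)/30 = 450/30 = 15, a_3 = floor((33 + 26)/15) = 3.
  m_4 = 15*3 - 26 = 19, d_4 = (1126 - 19^2)/15 = 765/15 = 51, a_4 = floor((33 + 19)/51) = 1.
  m_5 = 51*1 - 19 = 32, d_5 = (1126 - 32^2)/51 = 102/51 = 2, a_5 = floor((33 + 32)/2) = 32.
  m_6 = 2*32 - 32 = 32, d_6 = (1126 - 32^2)/2 = 102/2 = 51, a_6 = floor((33 + 32)/51) = 1.
  m_7 = 51*1 - 32 = 19, d_7 = (1126 - 19^2)/51 = 765/51 = 15, a_7 = floor((33 + 19)/15) = 3.
  m_8 = 15*3 - 19 = 26, d_8 = (1126 - 26^2)/15 = 450/15 = 30, a_8 = floor((33 + 26)/30) = 1.
  m_9 = 30*1 - 26 = 4, d_9 = (1126 - 4^2)/30 = 1110/30 = 37, a_9 = floor((33 + 4)/37) = 1.
  m_10 = 37*1 - 4 = 33, d_10 = (1126 - 33^2)/37 = 37/37 = 1, a_10 = floor((33 + 33)/1) = 66.
  m_11 = 1*66 - 33 = 33, d_11 = (1126 - 33^2)/1 = 37/1 = 37: (m_11, d_11) = (m_1, d_1) = (33, 37), so from here the quotients repeat a_1, ..., a_10; the period length is 10.
So sqrt(1126) = [33; (1, 1, 3, 1, 32, 1, 3, 1, 1, 66)] with period length k = 10.
k is even, so the fundamental solution of x^2 - 1126y^2 = 1 is (p_{k-1}, q_{k-1}) = (p_9, q_9); compute convergents through index 9.
Convergents (p_i = a_i*p_{i-1} + p_{i-2}, q_i = a_i*q_{i-1} + q_{i-2} with p_{-2}=0, p_{-1}=1, q_{-2}=1, q_{-1}=0):
  i=0: a_0=33, p_0 = 33*1 + 0 = 33, q_0 = 33*0 + 1 = 1.
  i=1: a_1=1, p_1 = 1*33 + 1 = 34, q_1 = 1*1 + 0 = 1.
  i=2: a_2=1, p_2 = 1*34 + 33 = 67, q_2 = 1*1 + 1 = 2.
  i=3: a_3=3, p_3 = 3*67 + 34 = 235, q_3 = 3*2 + 1 = 7.
  i=4: a_4=1, p_4 = 1*235 + 67 = 302, q_4 = 1*7 + 2 = 9.
  i=5: a_5=32, p_5 = 32*302 + 235 = 9899, q_5 = 32*9 + 7 = 295.
  i=6: a_6=1, p_6 = 1*9899 + 302 = 10201, q_6 = 1*295 + 9 = 304.
  i=7: a_7=3, p_7 = 3*10201 + 9899 = 40502, q_7 = 3*304 + 295 = 1207.
  i=8: a_8=1, p_8 = 1*40502 + 10201 = 50703, q_8 = 1*1207 + 304 = 1511.
  i=9: a_9=1, p_9 = 1*50703 + 40502 = 91205, q_9 = 1*1511 + 1207 = 2718.
Check: 91205^2 - 1126*2718^2 = 8318352025 - 8318352024 = 1, so (x, y) = (91205, 2718) solves the equation, and by the theorem it is the least positive solution.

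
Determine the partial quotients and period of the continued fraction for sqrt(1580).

[39; (1, 2, 1, 78)]

Write x_i = (sqrt(1580) + m_i)/d_i with (m_0, d_0) = (0, 1). a_0 = floor(sqrt(1580)) = 39, since 39^2 = 1521 <= 1580 < 1600 = 40^2.
Iterate m_{i+1} = d_i*a_i - m_i, d_{i+1} = (1580 - m_{i+1}^2)/d_i, a_{i+1} = floor((a_0 + m_{i+1})/d_{i+1}):
  m_1 = 1*39 - 0 = 39, d_1 = (1580 - 39^2)/1 = 59/1 = 59, a_1 = floor((39 + 39)/59) = 1.
  m_2 = 59*1 - 39 = 20, d_2 = (1580 - 20^2)/59 = 1180/59 = 20, a_2 = floor((39 + 20)/20) = 2.
  m_3 = 20*2 - 20 = 20, d_3 = (1580 - 20^2)/20 = 1180/20 = 59, a_3 = floor((39 + 20)/59) = 1.
  m_4 = 59*1 - 20 = 39, d_4 = (1580 - 39^2)/59 = 59/59 = 1, a_4 = floor((39 + 39)/1) = 78.
  m_5 = 1*78 - 39 = 39, d_5 = (1580 - 39^2)/1 = 59/1 = 59: (m_5, d_5) = (m_1, d_1) = (39, 59), so from here the quotients repeat a_1, ..., a_4; the period length is 4.
Hence the expansion of sqrt(1580) is a_0 = 39 followed by the repeating block 1, 2, 1, 78 (period 4).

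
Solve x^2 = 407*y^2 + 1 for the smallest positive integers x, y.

First expand sqrt(407) as a continued fraction. With x_i = (sqrt(407) + m_i)/d_i and (m_0, d_0) = (0, 1): a_0 = floor(sqrt(407)) = 20, since 20^2 = 400 <= 407 < 441 = 21^2.
Iterate m_{i+1} = d_i*a_i - m_i, d_{i+1} = (407 - m_{i+1}^2)/d_i, a_{i+1} = floor((a_0 + m_{i+1})/d_{i+1}):
  m_1 = 1*20 - 0 = 20, d_1 = (407 - 20^2)/1 = 7/1 = 7, a_1 = floor((20 + 20)/7) = 5.
  m_2 = 7*5 - 20 = 15, d_2 = (407 - 15^2)/7 = 182/7 = 26, a_2 = floor((20 + 15)/26) = 1.
  m_3 = 26*1 - 15 = 11, d_3 = (407 - 11^2)/26 = 286/26 = 11, a_3 = floor((20 + 11)/11) = 2.
  m_4 = 11*2 - 11 = 11, d_4 = (407 - 11^2)/11 = 286/11 = 26, a_4 = floor((20 + 11)/26) = 1.
  m_5 = 26*1 - 11 = 15, d_5 = (407 - 15^2)/26 = 182/26 = 7, a_5 = floor((20 + 15)/7) = 5.
  m_6 = 7*5 - 15 = 20, d_6 = (407 - 20^2)/7 = 7/7 = 1, a_6 = floor((20 + 20)/1) = 40.
  m_7 = 1*40 - 20 = 20, d_7 = (407 - 20^2)/1 = 7/1 = 7: (m_7, d_7) = (m_1, d_1) = (20, 7), so from here the quotients repeat a_1, ..., a_6; the period length is 6.
So sqrt(407) = [20; (5, 1, 2, 1, 5, 40)] with period length k = 6.
k is even, so the fundamental solution of x^2 - 407y^2 = 1 is (p_{k-1}, q_{k-1}) = (p_5, q_5); compute convergents through index 5.
Convergents (p_i = a_i*p_{i-1} + p_{i-2}, q_i = a_i*q_{i-1} + q_{i-2} with p_{-2}=0, p_{-1}=1, q_{-2}=1, q_{-1}=0):
  i=0: a_0=20, p_0 = 20*1 + 0 = 20, q_0 = 20*0 + 1 = 1.
  i=1: a_1=5, p_1 = 5*20 + 1 = 101, q_1 = 5*1 + 0 = 5.
  i=2: a_2=1, p_2 = 1*101 + 20 = 121, q_2 = 1*5 + 1 = 6.
  i=3: a_3=2, p_3 = 2*121 + 101 = 343, q_3 = 2*6 + 5 = 17.
  i=4: a_4=1, p_4 = 1*343 + 121 = 464, q_4 = 1*17 + 6 = 23.
  i=5: a_5=5, p_5 = 5*464 + 343 = 2663, q_5 = 5*23 + 17 = 132.
Check: 2663^2 - 407*132^2 = 7091569 - 7091568 = 1, so (x, y) = (2663, 132) solves the equation, and by the theorem it is the least positive solution.

(x, y) = (2663, 132)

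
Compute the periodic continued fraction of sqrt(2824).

[53; (7, 13, 7, 106)]

Write x_i = (sqrt(2824) + m_i)/d_i with (m_0, d_0) = (0, 1). a_0 = floor(sqrt(2824)) = 53, since 53^2 = 2809 <= 2824 < 2916 = 54^2.
Iterate m_{i+1} = d_i*a_i - m_i, d_{i+1} = (2824 - m_{i+1}^2)/d_i, a_{i+1} = floor((a_0 + m_{i+1})/d_{i+1}):
  m_1 = 1*53 - 0 = 53, d_1 = (2824 - 53^2)/1 = 15/1 = 15, a_1 = floor((53 + 53)/15) = 7.
  m_2 = 15*7 - 53 = 52, d_2 = (2824 - 52^2)/15 = 120/15 = 8, a_2 = floor((53 + 52)/8) = 13.
  m_3 = 8*13 - 52 = 52, d_3 = (2824 - 52^2)/8 = 120/8 = 15, a_3 = floor((53 + 52)/15) = 7.
  m_4 = 15*7 - 52 = 53, d_4 = (2824 - 53^2)/15 = 15/15 = 1, a_4 = floor((53 + 53)/1) = 106.
  m_5 = 1*106 - 53 = 53, d_5 = (2824 - 53^2)/1 = 15/1 = 15: (m_5, d_5) = (m_1, d_1) = (53, 15), so from here the quotients repeat a_1, ..., a_4; the period length is 4.
Hence the expansion of sqrt(2824) is a_0 = 53 followed by the repeating block 7, 13, 7, 106 (period 4).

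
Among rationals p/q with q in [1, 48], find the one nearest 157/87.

Expand x = 157/87 as a continued fraction with the Euclidean algorithm:
  157 = 1*87 + 70, so a_0 = 1.
  87 = 1*70 + 17, so a_1 = 1.
  70 = 4*17 + 2, so a_2 = 4.
  17 = 8*2 + 1, so a_3 = 8.
  2 = 2*1 + 0, so a_4 = 2.
so x = [1; 1, 4, 8, 2].
Convergents (p_i = a_i*p_{i-1} + p_{i-2}, q_i = a_i*q_{i-1} + q_{i-2} with p_{-2}=0, p_{-1}=1, q_{-2}=1, q_{-1}=0), until the denominator exceeds 48:
  i=0: a_0=1, p_0 = 1*1 + 0 = 1, q_0 = 1*0 + 1 = 1.
  i=1: a_1=1, p_1 = 1*1 + 1 = 2, q_1 = 1*1 + 0 = 1.
  i=2: a_2=4, p_2 = 4*2 + 1 = 9, q_2 = 4*1 + 1 = 5.
  i=3: a_3=8, p_3 = 8*9 + 2 = 74, q_3 = 8*5 + 1 = 41.
  i=4: a_4=2, p_4 = 2*74 + 9 = 157, q_4 = 2*41 + 5 = 87.
q_4 = 87 > 48, so the last convergent with denominator <= 48 is p_3/q_3 = 74/41.
The closest fraction with denominator <= 48 is either p_3/q_3 or the intermediate fraction (k*p_3 + p_2)/(k*q_3 + q_2) with the largest k >= 1 whose denominator stays <= 48; these approach x as k grows, and every other convergent or intermediate fraction in range is farther away.
Largest k: floor((48 - q_2)/q_3) = floor((48 - 5)/41) = 1.
That gives (1*74 + 9)/(1*41 + 5) = 83/46.
Compare the errors: |x - 74/41| = |157*41 - 74*87|/(87*41) = 1/3567, and |x - 83/46| = |157*46 - 83*87|/(87*46) = 1/4002.
Cross-multiplying, 1*3567 = 3567 < 4002 = 1*4002, so 1/4002 is smaller: the intermediate fraction 83/46 is closer to x than 74/41.

83/46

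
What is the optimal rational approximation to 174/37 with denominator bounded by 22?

47/10

Expand x = 174/37 as a continued fraction with the Euclidean algorithm:
  174 = 4*37 + 26, so a_0 = 4.
  37 = 1*26 + 11, so a_1 = 1.
  26 = 2*11 + 4, so a_2 = 2.
  11 = 2*4 + 3, so a_3 = 2.
  4 = 1*3 + 1, so a_4 = 1.
  3 = 3*1 + 0, so a_5 = 3.
so x = [4; 1, 2, 2, 1, 3].
Convergents (p_i = a_i*p_{i-1} + p_{i-2}, q_i = a_i*q_{i-1} + q_{i-2} with p_{-2}=0, p_{-1}=1, q_{-2}=1, q_{-1}=0), until the denominator exceeds 22:
  i=0: a_0=4, p_0 = 4*1 + 0 = 4, q_0 = 4*0 + 1 = 1.
  i=1: a_1=1, p_1 = 1*4 + 1 = 5, q_1 = 1*1 + 0 = 1.
  i=2: a_2=2, p_2 = 2*5 + 4 = 14, q_2 = 2*1 + 1 = 3.
  i=3: a_3=2, p_3 = 2*14 + 5 = 33, q_3 = 2*3 + 1 = 7.
  i=4: a_4=1, p_4 = 1*33 + 14 = 47, q_4 = 1*7 + 3 = 10.
  i=5: a_5=3, p_5 = 3*47 + 33 = 174, q_5 = 3*10 + 7 = 37.
q_5 = 37 > 22, so the last convergent with denominator <= 22 is p_4/q_4 = 47/10.
The closest fraction with denominator <= 22 is either p_4/q_4 or the intermediate fraction (k*p_4 + p_3)/(k*q_4 + q_3) with the largest k >= 1 whose denominator stays <= 22; these approach x as k grows, and every other convergent or intermediate fraction in range is farther away.
Largest k: floor((22 - q_3)/q_4) = floor((22 - 7)/10) = 1.
That gives (1*47 + 33)/(1*10 + 7) = 80/17.
Compare the errors: |x - 47/10| = |174*10 - 47*37|/(37*10) = 1/370, and |x - 80/17| = |174*17 - 80*37|/(37*17) = 2/629.
Cross-multiplying, 1*629 = 629 < 740 = 2*370, so 1/370 is smaller: the convergent 47/10 is closer to x than 80/17.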